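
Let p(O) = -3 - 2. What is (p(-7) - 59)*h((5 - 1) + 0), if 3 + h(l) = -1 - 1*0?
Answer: 256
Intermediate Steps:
h(l) = -4 (h(l) = -3 + (-1 - 1*0) = -3 + (-1 + 0) = -3 - 1 = -4)
p(O) = -5
(p(-7) - 59)*h((5 - 1) + 0) = (-5 - 59)*(-4) = -64*(-4) = 256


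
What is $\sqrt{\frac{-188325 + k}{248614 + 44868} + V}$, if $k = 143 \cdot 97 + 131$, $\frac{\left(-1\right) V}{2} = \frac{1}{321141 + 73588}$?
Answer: $\frac{i \sqrt{7971461163946175638918}}{115845856378} \approx 0.77071 i$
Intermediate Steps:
$V = - \frac{2}{394729}$ ($V = - \frac{2}{321141 + 73588} = - \frac{2}{394729} \approx -5.0668 \cdot 10^{-6}$)
$k = 14002$ ($k = 13871 + 131 = 14002$)
$\sqrt{\frac{-188325 + k}{248614 + 44868} + V} = \sqrt{\frac{-188325 + 14002}{248614 + 44868} - \frac{2}{394729}} = \sqrt{- \frac{174323}{293482} - \frac{2}{394729}} = \sqrt{- \frac{68810930431}{115845856378}} = \frac{i \sqrt{7971461163946175638918}}{115845856378}$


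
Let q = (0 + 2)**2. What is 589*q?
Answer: 2356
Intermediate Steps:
q = 4 (q = 2**2 = 4)
589*q = 589*4 = 2356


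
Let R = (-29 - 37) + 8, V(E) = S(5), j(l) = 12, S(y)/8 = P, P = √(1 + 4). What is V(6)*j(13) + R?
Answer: -58 + 96*√5 ≈ 156.66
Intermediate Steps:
P = √5 ≈ 2.2361
S(y) = 8*√5
V(E) = 8*√5
R = -58 (R = -66 + 8 = -58)
V(6)*j(13) + R = (8*√5)*12 - 58 = 96*√5 - 58 = -58 + 96*√5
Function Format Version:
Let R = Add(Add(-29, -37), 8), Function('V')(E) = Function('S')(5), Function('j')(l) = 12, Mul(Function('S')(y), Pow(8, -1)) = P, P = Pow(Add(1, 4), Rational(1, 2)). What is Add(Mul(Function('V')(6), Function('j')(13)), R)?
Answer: Add(-58, Mul(96, Pow(5, Rational(1, 2)))) ≈ 156.66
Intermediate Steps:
P = Pow(5, Rational(1, 2)) ≈ 2.2361
Function('S')(y) = Mul(8, Pow(5, Rational(1, 2)))
Function('V')(E) = Mul(8, Pow(5, Rational(1, 2)))
R = -58 (R = Add(-66, 8) = -58)
Add(Mul(Function('V')(6), Function('j')(13)), R) = Add(Mul(Mul(8, Pow(5, Rational(1, 2))), 12), -58) = Add(Mul(96, Pow(5, Rational(1, 2))), -58) = Add(-58, Mul(96, Pow(5, Rational(1, 2))))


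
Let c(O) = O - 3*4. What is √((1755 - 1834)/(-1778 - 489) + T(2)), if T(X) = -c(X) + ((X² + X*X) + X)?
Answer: √102964873/2267 ≈ 4.4760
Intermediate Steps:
c(O) = -12 + O (c(O) = O - 12 = -12 + O)
T(X) = 12 + 2*X² (T(X) = -(-12 + X) + ((X² + X*X) + X) = (12 - X) + ((X² + X²) + X) = (12 - X) + (2*X² + X) = (12 - X) + (X + 2*X²) = 12 + 2*X²)
√((1755 - 1834)/(-1778 - 489) + T(2)) = √((1755 - 1834)/(-1778 - 489) + (12 + 2*2²)) = √(-79/(-2267) + (12 + 2*4)) = √(-79*(-1/2267) + (12 + 8)) = √(79/2267 + 20) = √(45419/2267) = √102964873/2267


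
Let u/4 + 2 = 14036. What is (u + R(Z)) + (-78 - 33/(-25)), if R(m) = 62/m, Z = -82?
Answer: 57460028/1025 ≈ 56059.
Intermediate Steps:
u = 56136 (u = -8 + 4*14036 = -8 + 56144 = 56136)
(u + R(Z)) + (-78 - 33/(-25)) = (56136 + 62/(-82)) + (-78 - 33/(-25)) = (56136 + 62*(-1/82)) + (-78 - 33*(-1/25)) = (56136 - 31/41) + (-78 + 33/25) = 2301545/41 - 1917/25 = 57460028/1025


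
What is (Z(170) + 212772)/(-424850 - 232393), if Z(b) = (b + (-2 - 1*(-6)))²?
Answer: -81016/219081 ≈ -0.36980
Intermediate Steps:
Z(b) = (4 + b)² (Z(b) = (b + (-2 + 6))² = (b + 4)² = (4 + b)²)
(Z(170) + 212772)/(-424850 - 232393) = ((4 + 170)² + 212772)/(-424850 - 232393) = (174² + 212772)/(-657243) = (30276 + 212772)*(-1/657243) = 243048*(-1/657243) = -81016/219081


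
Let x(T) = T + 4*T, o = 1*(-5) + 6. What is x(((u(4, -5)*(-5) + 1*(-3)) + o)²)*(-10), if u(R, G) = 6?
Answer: -51200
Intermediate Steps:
o = 1 (o = -5 + 6 = 1)
x(T) = 5*T
x(((u(4, -5)*(-5) + 1*(-3)) + o)²)*(-10) = (5*((6*(-5) + 1*(-3)) + 1)²)*(-10) = (5*((-30 - 3) + 1)²)*(-10) = (5*(-33 + 1)²)*(-10) = (5*(-32)²)*(-10) = (5*1024)*(-10) = 5120*(-10) = -51200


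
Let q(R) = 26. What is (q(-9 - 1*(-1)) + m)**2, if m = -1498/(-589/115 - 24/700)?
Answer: 43152128864784/430687009 ≈ 1.0019e+5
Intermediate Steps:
m = 6029450/20753 (m = -1498/(-589*1/115 - 24*1/700) = -1498/(-589/115 - 6/175) = -1498/(-20753/4025) = -1498*(-4025/20753) = 6029450/20753 ≈ 290.53)
(q(-9 - 1*(-1)) + m)**2 = (26 + 6029450/20753)**2 = (6569028/20753)**2 = 43152128864784/430687009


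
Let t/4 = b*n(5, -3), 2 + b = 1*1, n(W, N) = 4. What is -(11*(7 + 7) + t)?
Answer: -138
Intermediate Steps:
b = -1 (b = -2 + 1*1 = -2 + 1 = -1)
t = -16 (t = 4*(-1*4) = 4*(-4) = -16)
-(11*(7 + 7) + t) = -(11*(7 + 7) - 16) = -(11*14 - 16) = -(154 - 16) = -1*138 = -138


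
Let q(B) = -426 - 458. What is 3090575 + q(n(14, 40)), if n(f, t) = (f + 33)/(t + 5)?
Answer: 3089691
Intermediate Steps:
n(f, t) = (33 + f)/(5 + t)
q(B) = -884
3090575 + q(n(14, 40)) = 3090575 - 884 = 3089691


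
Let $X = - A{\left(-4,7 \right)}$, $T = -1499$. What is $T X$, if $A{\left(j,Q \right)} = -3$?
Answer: $-4497$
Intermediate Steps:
$X = 3$ ($X = \left(-1\right) \left(-3\right) = 3$)
$T X = \left(-1499\right) 3 = -4497$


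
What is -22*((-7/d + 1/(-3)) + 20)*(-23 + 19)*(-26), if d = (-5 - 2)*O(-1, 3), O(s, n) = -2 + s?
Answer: -132704/3 ≈ -44235.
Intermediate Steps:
d = 21 (d = (-5 - 2)*(-2 - 1) = -7*(-3) = 21)
-22*((-7/d + 1/(-3)) + 20)*(-23 + 19)*(-26) = -22*((-7/21 + 1/(-3)) + 20)*(-23 + 19)*(-26) = -22*((-7*1/21 + 1*(-⅓)) + 20)*(-4)*(-26) = -22*((-⅓ - ⅓) + 20)*(-4)*(-26) = -22*(-⅔ + 20)*(-4)*(-26) = -1276*(-4)/3*(-26) = -22*(-232/3)*(-26) = (5104/3)*(-26) = -132704/3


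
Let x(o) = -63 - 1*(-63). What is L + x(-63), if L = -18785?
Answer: -18785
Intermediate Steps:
x(o) = 0 (x(o) = -63 + 63 = 0)
L + x(-63) = -18785 + 0 = -18785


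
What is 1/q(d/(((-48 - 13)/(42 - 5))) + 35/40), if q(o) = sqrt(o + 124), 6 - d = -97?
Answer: 2*sqrt(3715022)/30451 ≈ 0.12659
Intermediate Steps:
d = 103 (d = 6 - 1*(-97) = 6 + 97 = 103)
q(o) = sqrt(124 + o)
1/q(d/(((-48 - 13)/(42 - 5))) + 35/40) = 1/(sqrt(124 + (103/(((-48 - 13)/(42 - 5))) + 35/40))) = 1/(sqrt(124 + (103/((-61/37)) + 35*(1/40)))) = 1/(sqrt(124 + (103/((-61*1/37)) + 7/8))) = 1/(sqrt(124 + (103/(-61/37) + 7/8))) = 1/(sqrt(124 + (103*(-37/61) + 7/8))) = 1/(sqrt(124 + (-3811/61 + 7/8))) = 1/(sqrt(124 - 30061/488)) = 1/(sqrt(30451/488)) = 1/(sqrt(3715022)/244) = 2*sqrt(3715022)/30451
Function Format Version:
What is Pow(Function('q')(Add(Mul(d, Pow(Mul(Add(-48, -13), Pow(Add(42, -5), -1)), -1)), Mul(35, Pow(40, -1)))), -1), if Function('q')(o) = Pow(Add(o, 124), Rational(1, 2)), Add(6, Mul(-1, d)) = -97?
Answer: Mul(Rational(2, 30451), Pow(3715022, Rational(1, 2))) ≈ 0.12659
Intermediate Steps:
d = 103 (d = Add(6, Mul(-1, -97)) = Add(6, 97) = 103)
Function('q')(o) = Pow(Add(124, o), Rational(1, 2))
Pow(Function('q')(Add(Mul(d, Pow(Mul(Add(-48, -13), Pow(Add(42, -5), -1)), -1)), Mul(35, Pow(40, -1)))), -1) = Pow(Pow(Add(124, Add(Mul(103, Pow(Mul(Add(-48, -13), Pow(Add(42, -5), -1)), -1)), Mul(35, Pow(40, -1)))), Rational(1, 2)), -1) = Pow(Pow(Add(124, Add(Mul(103, Pow(Mul(-61, Pow(37, -1)), -1)), Mul(35, Rational(1, 40)))), Rational(1, 2)), -1) = Pow(Pow(Add(124, Add(Mul(103, Pow(Mul(-61, Rational(1, 37)), -1)), Rational(7, 8))), Rational(1, 2)), -1) = Pow(Pow(Add(124, Add(Mul(103, Pow(Rational(-61, 37), -1)), Rational(7, 8))), Rational(1, 2)), -1) = Pow(Pow(Add(124, Add(Mul(103, Rational(-37, 61)), Rational(7, 8))), Rational(1, 2)), -1) = Pow(Pow(Add(124, Add(Rational(-3811, 61), Rational(7, 8))), Rational(1, 2)), -1) = Pow(Pow(Add(124, Rational(-30061, 488)), Rational(1, 2)), -1) = Pow(Pow(Rational(30451, 488), Rational(1, 2)), -1) = Pow(Mul(Rational(1, 244), Pow(3715022, Rational(1, 2))), -1) = Mul(Rational(2, 30451), Pow(3715022, Rational(1, 2)))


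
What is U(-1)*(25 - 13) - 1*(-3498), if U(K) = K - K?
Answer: 3498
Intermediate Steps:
U(K) = 0
U(-1)*(25 - 13) - 1*(-3498) = 0*(25 - 13) - 1*(-3498) = 0*12 + 3498 = 0 + 3498 = 3498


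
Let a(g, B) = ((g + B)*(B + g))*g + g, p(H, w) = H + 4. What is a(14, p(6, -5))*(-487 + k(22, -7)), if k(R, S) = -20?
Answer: -4095546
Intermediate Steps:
p(H, w) = 4 + H
a(g, B) = g + g*(B + g)² (a(g, B) = ((B + g)*(B + g))*g + g = (B + g)²*g + g = g*(B + g)² + g = g + g*(B + g)²)
a(14, p(6, -5))*(-487 + k(22, -7)) = (14*(1 + ((4 + 6) + 14)²))*(-487 - 20) = (14*(1 + (10 + 14)²))*(-507) = (14*(1 + 24²))*(-507) = (14*(1 + 576))*(-507) = (14*577)*(-507) = 8078*(-507) = -4095546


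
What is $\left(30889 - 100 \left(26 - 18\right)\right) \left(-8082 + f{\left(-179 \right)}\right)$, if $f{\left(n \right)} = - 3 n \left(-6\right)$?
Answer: $-340126056$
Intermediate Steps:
$f{\left(n \right)} = 18 n$
$\left(30889 - 100 \left(26 - 18\right)\right) \left(-8082 + f{\left(-179 \right)}\right) = \left(30889 - 100 \left(26 - 18\right)\right) \left(-8082 + 18 \left(-179\right)\right) = \left(30889 - 800\right) \left(-8082 - 3222\right) = \left(30889 - 800\right) \left(-11304\right) = 30089 \left(-11304\right) = -340126056$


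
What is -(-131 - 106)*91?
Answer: 21567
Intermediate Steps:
-(-131 - 106)*91 = -(-237)*91 = -1*(-21567) = 21567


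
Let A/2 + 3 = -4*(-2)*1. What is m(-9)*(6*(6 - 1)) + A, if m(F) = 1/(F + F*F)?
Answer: 125/12 ≈ 10.417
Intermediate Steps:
m(F) = 1/(F + F²)
A = 10 (A = -6 + 2*(-4*(-2)*1) = -6 + 2*(8*1) = -6 + 2*8 = -6 + 16 = 10)
m(-9)*(6*(6 - 1)) + A = (1/((-9)*(1 - 9)))*(6*(6 - 1)) + 10 = (-⅑/(-8))*(6*5) + 10 = -⅑*(-⅛)*30 + 10 = (1/72)*30 + 10 = 5/12 + 10 = 125/12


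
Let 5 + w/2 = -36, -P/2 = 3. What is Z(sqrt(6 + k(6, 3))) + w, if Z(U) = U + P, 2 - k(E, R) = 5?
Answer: -88 + sqrt(3) ≈ -86.268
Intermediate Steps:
P = -6 (P = -2*3 = -6)
w = -82 (w = -10 + 2*(-36) = -10 - 72 = -82)
k(E, R) = -3 (k(E, R) = 2 - 1*5 = 2 - 5 = -3)
Z(U) = -6 + U (Z(U) = U - 6 = -6 + U)
Z(sqrt(6 + k(6, 3))) + w = (-6 + sqrt(6 - 3)) - 82 = (-6 + sqrt(3)) - 82 = -88 + sqrt(3)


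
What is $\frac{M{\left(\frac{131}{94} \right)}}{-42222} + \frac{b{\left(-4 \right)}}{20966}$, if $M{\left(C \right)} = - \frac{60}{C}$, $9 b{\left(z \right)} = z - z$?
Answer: $\frac{940}{921847} \approx 0.0010197$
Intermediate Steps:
$b{\left(z \right)} = 0$ ($b{\left(z \right)} = \frac{z - z}{9} = \frac{1}{9} \cdot 0 = 0$)
$\frac{M{\left(\frac{131}{94} \right)}}{-42222} + \frac{b{\left(-4 \right)}}{20966} = \frac{\left(-60\right) \frac{1}{131 \cdot \frac{1}{94}}}{-42222} + \frac{0}{20966} = - \frac{60}{131 \cdot \frac{1}{94}} \left(- \frac{1}{42222}\right) + 0 \cdot \frac{1}{20966} = - \frac{60}{\frac{131}{94}} \left(- \frac{1}{42222}\right) + 0 = \left(-60\right) \frac{94}{131} \left(- \frac{1}{42222}\right) + 0 = \left(- \frac{5640}{131}\right) \left(- \frac{1}{42222}\right) + 0 = \frac{940}{921847} + 0 = \frac{940}{921847}$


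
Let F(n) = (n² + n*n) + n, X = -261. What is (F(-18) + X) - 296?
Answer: 73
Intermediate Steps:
F(n) = n + 2*n² (F(n) = (n² + n²) + n = 2*n² + n = n + 2*n²)
(F(-18) + X) - 296 = (-18*(1 + 2*(-18)) - 261) - 296 = (-18*(1 - 36) - 261) - 296 = (-18*(-35) - 261) - 296 = (630 - 261) - 296 = 369 - 296 = 73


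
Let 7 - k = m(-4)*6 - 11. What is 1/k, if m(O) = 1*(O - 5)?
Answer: 1/72 ≈ 0.013889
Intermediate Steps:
m(O) = -5 + O (m(O) = 1*(-5 + O) = -5 + O)
k = 72 (k = 7 - ((-5 - 4)*6 - 11) = 7 - (-9*6 - 11) = 7 - (-54 - 11) = 7 - 1*(-65) = 7 + 65 = 72)
1/k = 1/72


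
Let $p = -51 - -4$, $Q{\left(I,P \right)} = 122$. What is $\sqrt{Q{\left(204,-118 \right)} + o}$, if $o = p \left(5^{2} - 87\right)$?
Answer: $2 \sqrt{759} \approx 55.1$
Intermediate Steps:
$p = -47$ ($p = -51 + 4 = -47$)
$o = 2914$ ($o = - 47 \left(5^{2} - 87\right) = - 47 \left(25 - 87\right) = \left(-47\right) \left(-62\right) = 2914$)
$\sqrt{Q{\left(204,-118 \right)} + o} = \sqrt{122 + 2914} = \sqrt{3036} = 2 \sqrt{759}$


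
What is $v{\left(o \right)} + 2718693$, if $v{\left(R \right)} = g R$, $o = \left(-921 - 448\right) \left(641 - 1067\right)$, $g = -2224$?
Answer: $-1294304763$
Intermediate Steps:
$o = 583194$ ($o = \left(-1369\right) \left(-426\right) = 583194$)
$v{\left(R \right)} = - 2224 R$
$v{\left(o \right)} + 2718693 = \left(-2224\right) 583194 + 2718693 = -1297023456 + 2718693 = -1294304763$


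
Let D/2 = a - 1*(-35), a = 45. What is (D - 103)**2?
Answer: 3249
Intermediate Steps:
D = 160 (D = 2*(45 - 1*(-35)) = 2*(45 + 35) = 2*80 = 160)
(D - 103)**2 = (160 - 103)**2 = 57**2 = 3249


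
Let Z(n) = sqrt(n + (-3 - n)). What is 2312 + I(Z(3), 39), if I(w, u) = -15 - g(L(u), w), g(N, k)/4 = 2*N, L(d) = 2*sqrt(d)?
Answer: 2297 - 16*sqrt(39) ≈ 2197.1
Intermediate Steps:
Z(n) = I*sqrt(3) (Z(n) = sqrt(-3) = I*sqrt(3))
g(N, k) = 8*N (g(N, k) = 4*(2*N) = 8*N)
I(w, u) = -15 - 16*sqrt(u) (I(w, u) = -15 - 8*2*sqrt(u) = -15 - 16*sqrt(u))
2312 + I(Z(3), 39) = 2312 + (-15 - 16*sqrt(39)) = 2297 - 16*sqrt(39)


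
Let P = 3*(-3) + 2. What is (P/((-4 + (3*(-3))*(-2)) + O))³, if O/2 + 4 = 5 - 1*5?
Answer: -343/216 ≈ -1.5880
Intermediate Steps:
O = -8 (O = -8 + 2*(5 - 1*5) = -8 + 2*(5 - 5) = -8 + 2*0 = -8 + 0 = -8)
P = -7 (P = -9 + 2 = -7)
(P/((-4 + (3*(-3))*(-2)) + O))³ = (-7/((-4 + (3*(-3))*(-2)) - 8))³ = (-7/((-4 - 9*(-2)) - 8))³ = (-7/((-4 + 18) - 8))³ = (-7/(14 - 8))³ = (-7/6)³ = -343/216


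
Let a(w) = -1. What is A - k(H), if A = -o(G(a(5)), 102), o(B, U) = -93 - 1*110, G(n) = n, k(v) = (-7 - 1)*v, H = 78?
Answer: 827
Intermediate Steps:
k(v) = -8*v
o(B, U) = -203 (o(B, U) = -93 - 110 = -203)
A = 203 (A = -1*(-203) = 203)
A - k(H) = 203 - (-8)*78 = 203 - 1*(-624) = 203 + 624 = 827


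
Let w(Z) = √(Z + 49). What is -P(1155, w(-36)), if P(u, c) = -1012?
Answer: 1012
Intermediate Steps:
w(Z) = √(49 + Z)
-P(1155, w(-36)) = -1*(-1012) = 1012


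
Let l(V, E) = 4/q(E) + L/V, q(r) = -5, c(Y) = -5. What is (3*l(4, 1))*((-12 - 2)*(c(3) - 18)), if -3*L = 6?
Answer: -6279/5 ≈ -1255.8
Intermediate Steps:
L = -2 (L = -⅓*6 = -2)
l(V, E) = -⅘ - 2/V (l(V, E) = 4/(-5) - 2/V = 4*(-⅕) - 2/V = -⅘ - 2/V)
(3*l(4, 1))*((-12 - 2)*(c(3) - 18)) = (3*(-⅘ - 2/4))*((-12 - 2)*(-5 - 18)) = (3*(-⅘ - 2*¼))*(-14*(-23)) = (3*(-⅘ - ½))*322 = (3*(-13/10))*322 = -39/10*322 = -6279/5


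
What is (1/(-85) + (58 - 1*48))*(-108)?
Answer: -91692/85 ≈ -1078.7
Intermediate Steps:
(1/(-85) + (58 - 1*48))*(-108) = (-1/85 + (58 - 48))*(-108) = (-1/85 + 10)*(-108) = (849/85)*(-108) = -91692/85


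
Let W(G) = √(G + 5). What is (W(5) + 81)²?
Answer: (81 + √10)² ≈ 7083.3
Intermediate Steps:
W(G) = √(5 + G)
(W(5) + 81)² = (√(5 + 5) + 81)² = (√10 + 81)² = (81 + √10)²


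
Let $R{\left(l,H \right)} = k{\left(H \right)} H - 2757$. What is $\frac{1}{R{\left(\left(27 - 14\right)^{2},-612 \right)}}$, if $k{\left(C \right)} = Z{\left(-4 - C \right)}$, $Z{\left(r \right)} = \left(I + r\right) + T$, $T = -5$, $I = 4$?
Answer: $- \frac{1}{374241} \approx -2.6721 \cdot 10^{-6}$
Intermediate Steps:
$Z{\left(r \right)} = -1 + r$ ($Z{\left(r \right)} = \left(4 + r\right) - 5 = -1 + r$)
$k{\left(C \right)} = -5 - C$ ($k{\left(C \right)} = -1 - \left(4 + C\right) = -5 - C$)
$R{\left(l,H \right)} = -2757 + H \left(-5 - H\right)$ ($R{\left(l,H \right)} = \left(-5 - H\right) H - 2757 = H \left(-5 - H\right) - 2757 = -2757 + H \left(-5 - H\right)$)
$\frac{1}{R{\left(\left(27 - 14\right)^{2},-612 \right)}} = \frac{1}{-2757 - - 612 \left(5 - 612\right)} = \frac{1}{-2757 - \left(-612\right) \left(-607\right)} = \frac{1}{-2757 - 371484} = \frac{1}{-374241} = - \frac{1}{374241}$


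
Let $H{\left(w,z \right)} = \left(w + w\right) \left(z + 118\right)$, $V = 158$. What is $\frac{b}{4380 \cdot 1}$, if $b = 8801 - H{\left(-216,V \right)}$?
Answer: $\frac{128033}{4380} \approx 29.231$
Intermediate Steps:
$H{\left(w,z \right)} = 2 w \left(118 + z\right)$
$b = 128033$ ($b = 8801 - 2 \left(-216\right) \left(118 + 158\right) = 8801 - 2 \left(-216\right) 276 = 8801 - -119232 = 8801 + 119232 = 128033$)
$\frac{b}{4380 \cdot 1} = \frac{128033}{4380 \cdot 1} = \frac{128033}{4380}$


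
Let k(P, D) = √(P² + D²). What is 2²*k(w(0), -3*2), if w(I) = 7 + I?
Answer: 4*√85 ≈ 36.878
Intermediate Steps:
k(P, D) = √(D² + P²)
2²*k(w(0), -3*2) = 2²*√((-3*2)² + (7 + 0)²) = 4*√((-6)² + 7²) = 4*√(36 + 49) = 4*√85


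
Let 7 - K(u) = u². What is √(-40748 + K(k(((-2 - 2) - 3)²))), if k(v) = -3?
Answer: 5*I*√1630 ≈ 201.87*I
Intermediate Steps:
K(u) = 7 - u²
√(-40748 + K(k(((-2 - 2) - 3)²))) = √(-40748 + (7 - 1*(-3)²)) = √(-40748 + (7 - 1*9)) = √(-40748 + (7 - 9)) = √(-40748 - 2) = √(-40750) = 5*I*√1630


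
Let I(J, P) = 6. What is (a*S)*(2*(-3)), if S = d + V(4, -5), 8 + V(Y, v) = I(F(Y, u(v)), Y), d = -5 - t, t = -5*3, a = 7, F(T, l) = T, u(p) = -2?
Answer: -336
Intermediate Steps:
t = -15
d = 10 (d = -5 - 1*(-15) = -5 + 15 = 10)
V(Y, v) = -2 (V(Y, v) = -8 + 6 = -2)
S = 8 (S = 10 - 2 = 8)
(a*S)*(2*(-3)) = (7*8)*(2*(-3)) = 56*(-6) = -336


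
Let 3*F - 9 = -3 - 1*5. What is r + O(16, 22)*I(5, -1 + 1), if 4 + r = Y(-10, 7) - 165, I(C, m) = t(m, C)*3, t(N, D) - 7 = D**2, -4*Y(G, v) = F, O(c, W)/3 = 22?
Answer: 74003/12 ≈ 6166.9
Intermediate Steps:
O(c, W) = 66 (O(c, W) = 3*22 = 66)
F = 1/3 (F = 3 + (-3 - 1*5)/3 = 3 + (-3 - 5)/3 = 3 + (1/3)*(-8) = 3 - 8/3 = 1/3 ≈ 0.33333)
Y(G, v) = -1/12 (Y(G, v) = -1/4*1/3 = -1/12)
t(N, D) = 7 + D**2
I(C, m) = 21 + 3*C**2 (I(C, m) = (7 + C**2)*3 = 21 + 3*C**2)
r = -2029/12 (r = -4 + (-1/12 - 165) = -4 - 1981/12 = -2029/12 ≈ -169.08)
r + O(16, 22)*I(5, -1 + 1) = -2029/12 + 66*(21 + 3*5**2) = -2029/12 + 66*(21 + 3*25) = -2029/12 + 66*(21 + 75) = -2029/12 + 66*96 = -2029/12 + 6336 = 74003/12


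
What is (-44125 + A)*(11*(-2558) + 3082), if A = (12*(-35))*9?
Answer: 1200307680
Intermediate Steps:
A = -3780 (A = -420*9 = -3780)
(-44125 + A)*(11*(-2558) + 3082) = (-44125 - 3780)*(11*(-2558) + 3082) = -47905*(-28138 + 3082) = -47905*(-25056) = 1200307680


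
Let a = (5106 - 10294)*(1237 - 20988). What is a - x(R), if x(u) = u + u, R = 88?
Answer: 102468012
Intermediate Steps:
x(u) = 2*u
a = 102468188 (a = -5188*(-19751) = 102468188)
a - x(R) = 102468188 - 2*88 = 102468188 - 1*176 = 102468188 - 176 = 102468012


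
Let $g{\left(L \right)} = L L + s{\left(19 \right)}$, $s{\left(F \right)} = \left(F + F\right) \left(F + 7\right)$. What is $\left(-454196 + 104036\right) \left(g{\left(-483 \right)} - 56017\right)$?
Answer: $-62419521600$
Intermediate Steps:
$s{\left(F \right)} = 2 F \left(7 + F\right)$
$g{\left(L \right)} = 988 + L^{2}$ ($g{\left(L \right)} = L L + 2 \cdot 19 \left(7 + 19\right) = L^{2} + 2 \cdot 19 \cdot 26 = L^{2} + 988 = 988 + L^{2}$)
$\left(-454196 + 104036\right) \left(g{\left(-483 \right)} - 56017\right) = \left(-454196 + 104036\right) \left(\left(988 + \left(-483\right)^{2}\right) - 56017\right) = - 350160 \left(\left(988 + 233289\right) - 56017\right) = - 350160 \left(234277 - 56017\right) = \left(-350160\right) 178260 = -62419521600$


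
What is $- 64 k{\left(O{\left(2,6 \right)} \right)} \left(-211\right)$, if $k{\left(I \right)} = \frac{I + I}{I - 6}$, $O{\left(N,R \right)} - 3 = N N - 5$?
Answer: $-13504$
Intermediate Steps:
$O{\left(N,R \right)} = -2 + N^{2}$ ($O{\left(N,R \right)} = 3 + \left(N N - 5\right) = 3 + \left(N^{2} - 5\right) = 3 + \left(-5 + N^{2}\right) = -2 + N^{2}$)
$k{\left(I \right)} = \frac{2 I}{-6 + I}$
$- 64 k{\left(O{\left(2,6 \right)} \right)} \left(-211\right) = - 64 \frac{2 \left(-2 + 2^{2}\right)}{-6 - \left(2 - 2^{2}\right)} \left(-211\right) = - 64 \frac{2 \left(-2 + 4\right)}{-6 + \left(-2 + 4\right)} \left(-211\right) = - 64 \cdot 2 \cdot 2 \frac{1}{-6 + 2} \left(-211\right) = - 64 \cdot 2 \cdot 2 \frac{1}{-4} \left(-211\right) = - 64 \cdot 2 \cdot 2 \left(- \frac{1}{4}\right) \left(-211\right) = \left(-64\right) \left(-1\right) \left(-211\right) = 64 \left(-211\right) = -13504$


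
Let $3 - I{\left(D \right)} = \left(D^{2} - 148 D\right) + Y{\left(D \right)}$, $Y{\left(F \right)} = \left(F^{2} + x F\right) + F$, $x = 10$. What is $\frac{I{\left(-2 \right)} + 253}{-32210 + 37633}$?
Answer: $- \frac{26}{5423} \approx -0.0047944$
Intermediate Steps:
$Y{\left(F \right)} = F^{2} + 11 F$ ($Y{\left(F \right)} = \left(F^{2} + 10 F\right) + F = F^{2} + 11 F$)
$I{\left(D \right)} = 3 - D^{2} + 148 D - D \left(11 + D\right)$ ($I{\left(D \right)} = 3 - \left(\left(D^{2} - 148 D\right) + D \left(11 + D\right)\right) = 3 - \left(D^{2} - 148 D + D \left(11 + D\right)\right) = 3 - D^{2} + 148 D - D \left(11 + D\right)$)
$\frac{I{\left(-2 \right)} + 253}{-32210 + 37633} = \frac{\left(3 - 2 \left(-2\right)^{2} + 137 \left(-2\right)\right) + 253}{-32210 + 37633} = \frac{\left(3 - 8 - 274\right) + 253}{5423} = \left(\left(3 - 8 - 274\right) + 253\right) \frac{1}{5423} = \left(-279 + 253\right) \frac{1}{5423} = \left(-26\right) \frac{1}{5423} = - \frac{26}{5423}$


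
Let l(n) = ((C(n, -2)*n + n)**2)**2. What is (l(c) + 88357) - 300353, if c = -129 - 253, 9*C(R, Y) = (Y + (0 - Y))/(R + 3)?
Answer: 21293601780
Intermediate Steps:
C(R, Y) = 0 (C(R, Y) = ((Y + (0 - Y))/(R + 3))/9 = ((Y - Y)/(3 + R))/9 = (0/(3 + R))/9 = (1/9)*0 = 0)
c = -382
l(n) = n**4 (l(n) = ((0*n + n)**2)**2 = ((0 + n)**2)**2 = (n**2)**2 = n**4)
(l(c) + 88357) - 300353 = ((-382)**4 + 88357) - 300353 = (21293813776 + 88357) - 300353 = 21293902133 - 300353 = 21293601780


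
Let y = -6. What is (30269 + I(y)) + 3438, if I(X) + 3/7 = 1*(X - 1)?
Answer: 235897/7 ≈ 33700.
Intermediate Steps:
I(X) = -10/7 + X (I(X) = -3/7 + 1*(X - 1) = -3/7 + 1*(-1 + X) = -3/7 + (-1 + X) = -10/7 + X)
(30269 + I(y)) + 3438 = (30269 + (-10/7 - 6)) + 3438 = (30269 - 52/7) + 3438 = 211831/7 + 3438 = 235897/7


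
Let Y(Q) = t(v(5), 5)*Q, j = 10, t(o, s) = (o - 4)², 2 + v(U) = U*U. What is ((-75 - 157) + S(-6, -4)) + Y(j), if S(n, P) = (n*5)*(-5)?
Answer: 3528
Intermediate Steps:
v(U) = -2 + U² (v(U) = -2 + U*U = -2 + U²)
t(o, s) = (-4 + o)²
S(n, P) = -25*n (S(n, P) = (5*n)*(-5) = -25*n)
Y(Q) = 361*Q (Y(Q) = (-4 + (-2 + 5²))²*Q = (-4 + (-2 + 25))²*Q = (-4 + 23)²*Q = 19²*Q = 361*Q)
((-75 - 157) + S(-6, -4)) + Y(j) = ((-75 - 157) - 25*(-6)) + 361*10 = (-232 + 150) + 3610 = -82 + 3610 = 3528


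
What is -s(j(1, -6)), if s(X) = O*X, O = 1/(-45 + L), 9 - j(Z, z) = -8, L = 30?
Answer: 17/15 ≈ 1.1333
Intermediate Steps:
j(Z, z) = 17 (j(Z, z) = 9 - 1*(-8) = 9 + 8 = 17)
O = -1/15 (O = 1/(-45 + 30) = 1/(-15) = -1/15 ≈ -0.066667)
s(X) = -X/15
-s(j(1, -6)) = -(-1)*17/15 = -1*(-17/15) = 17/15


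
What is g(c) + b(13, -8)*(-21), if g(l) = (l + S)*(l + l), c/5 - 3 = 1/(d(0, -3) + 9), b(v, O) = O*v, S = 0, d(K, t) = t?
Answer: 48337/18 ≈ 2685.4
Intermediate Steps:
c = 95/6 (c = 15 + 5/(-3 + 9) = 15 + 5/6 = 15 + 5*(⅙) = 15 + ⅚ = 95/6 ≈ 15.833)
g(l) = 2*l² (g(l) = (l + 0)*(l + l) = l*(2*l) = 2*l²)
g(c) + b(13, -8)*(-21) = 2*(95/6)² - 8*13*(-21) = 2*(9025/36) - 104*(-21) = 9025/18 + 2184 = 48337/18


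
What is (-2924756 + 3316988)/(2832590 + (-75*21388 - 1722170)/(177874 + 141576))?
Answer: 4176617080/30162251641 ≈ 0.13847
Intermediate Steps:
(-2924756 + 3316988)/(2832590 + (-75*21388 - 1722170)/(177874 + 141576)) = 392232/(2832590 + (-1604100 - 1722170)/319450) = 392232/(2832590 - 3326270*1/319450) = 392232/(2832590 - 332627/31945) = 392232/(90486754923/31945) = 392232*(31945/90486754923) = 4176617080/30162251641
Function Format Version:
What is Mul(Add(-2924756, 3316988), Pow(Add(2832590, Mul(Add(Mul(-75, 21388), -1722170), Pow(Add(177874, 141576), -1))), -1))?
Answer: Rational(4176617080, 30162251641) ≈ 0.13847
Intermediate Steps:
Mul(Add(-2924756, 3316988), Pow(Add(2832590, Mul(Add(Mul(-75, 21388), -1722170), Pow(Add(177874, 141576), -1))), -1)) = Mul(392232, Pow(Add(2832590, Mul(Add(-1604100, -1722170), Pow(319450, -1))), -1)) = Mul(392232, Pow(Add(2832590, Mul(-3326270, Rational(1, 319450))), -1)) = Mul(392232, Pow(Add(2832590, Rational(-332627, 31945)), -1)) = Mul(392232, Pow(Rational(90486754923, 31945), -1)) = Mul(392232, Rational(31945, 90486754923)) = Rational(4176617080, 30162251641)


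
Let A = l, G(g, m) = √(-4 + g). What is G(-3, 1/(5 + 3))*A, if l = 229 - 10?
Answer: 219*I*√7 ≈ 579.42*I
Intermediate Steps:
l = 219
A = 219
G(-3, 1/(5 + 3))*A = √(-4 - 3)*219 = √(-7)*219 = (I*√7)*219 = 219*I*√7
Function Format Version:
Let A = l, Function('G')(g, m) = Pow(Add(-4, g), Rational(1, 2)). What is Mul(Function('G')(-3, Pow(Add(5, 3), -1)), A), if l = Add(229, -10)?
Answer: Mul(219, I, Pow(7, Rational(1, 2))) ≈ Mul(579.42, I)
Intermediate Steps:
l = 219
A = 219
Mul(Function('G')(-3, Pow(Add(5, 3), -1)), A) = Mul(Pow(Add(-4, -3), Rational(1, 2)), 219) = Mul(Pow(-7, Rational(1, 2)), 219) = Mul(Mul(I, Pow(7, Rational(1, 2))), 219) = Mul(219, I, Pow(7, Rational(1, 2)))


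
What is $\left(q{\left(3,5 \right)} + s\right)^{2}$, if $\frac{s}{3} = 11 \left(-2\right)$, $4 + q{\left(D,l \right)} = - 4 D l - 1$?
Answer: $17161$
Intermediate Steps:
$q{\left(D,l \right)} = -5 - 4 D l$ ($q{\left(D,l \right)} = -4 + \left(- 4 D l - 1\right) = -4 - \left(1 + 4 D l\right) = -5 - 4 D l$)
$s = -66$ ($s = 3 \cdot 11 \left(-2\right) = 3 \left(-22\right) = -66$)
$\left(q{\left(3,5 \right)} + s\right)^{2} = \left(\left(-5 - 12 \cdot 5\right) - 66\right)^{2} = \left(\left(-5 - 60\right) - 66\right)^{2} = \left(-65 - 66\right)^{2} = \left(-131\right)^{2} = 17161$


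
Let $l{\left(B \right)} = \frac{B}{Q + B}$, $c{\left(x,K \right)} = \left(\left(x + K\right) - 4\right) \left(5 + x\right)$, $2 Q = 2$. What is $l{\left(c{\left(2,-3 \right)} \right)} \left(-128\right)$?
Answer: $- \frac{2240}{17} \approx -131.76$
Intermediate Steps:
$Q = 1$ ($Q = \frac{1}{2} \cdot 2 = 1$)
$c{\left(x,K \right)} = \left(5 + x\right) \left(-4 + K + x\right)$ ($c{\left(x,K \right)} = \left(\left(K + x\right) - 4\right) \left(5 + x\right) = \left(-4 + K + x\right) \left(5 + x\right) = \left(5 + x\right) \left(-4 + K + x\right)$)
$l{\left(B \right)} = \frac{B}{1 + B}$
$l{\left(c{\left(2,-3 \right)} \right)} \left(-128\right) = \frac{-20 + 2 + 2^{2} + 5 \left(-3\right) - 6}{1 + \left(-20 + 2 + 2^{2} + 5 \left(-3\right) - 6\right)} \left(-128\right) = \frac{-20 + 2 + 4 - 15 - 6}{1 - 35} \left(-128\right) = - \frac{35}{1 - 35} \left(-128\right) = - \frac{35}{-34} \left(-128\right) = \left(-35\right) \left(- \frac{1}{34}\right) \left(-128\right) = \frac{35}{34} \left(-128\right) = - \frac{2240}{17}$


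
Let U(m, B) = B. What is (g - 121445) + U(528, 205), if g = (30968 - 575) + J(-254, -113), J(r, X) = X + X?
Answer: -91073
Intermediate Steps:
J(r, X) = 2*X
g = 30167 (g = (30968 - 575) + 2*(-113) = 30393 - 226 = 30167)
(g - 121445) + U(528, 205) = (30167 - 121445) + 205 = -91278 + 205 = -91073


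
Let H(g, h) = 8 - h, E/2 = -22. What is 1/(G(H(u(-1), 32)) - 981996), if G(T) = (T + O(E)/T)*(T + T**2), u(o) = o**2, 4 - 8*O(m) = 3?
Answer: -8/7961975 ≈ -1.0048e-6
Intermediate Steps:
E = -44 (E = 2*(-22) = -44)
O(m) = 1/8 (O(m) = 1/2 - 1/8*3 = 1/2 - 3/8 = 1/8)
G(T) = (T + T**2)*(T + 1/(8*T)) (G(T) = (T + 1/(8*T))*(T + T**2) = (T + T**2)*(T + 1/(8*T)))
1/(G(H(u(-1), 32)) - 981996) = 1/((1/8 + (8 - 1*32)**2 + (8 - 1*32)**3 + (8 - 1*32)/8) - 981996) = 1/((1/8 + (8 - 32)**2 + (8 - 32)**3 + (8 - 32)/8) - 981996) = 1/((1/8 + (-24)**2 + (-24)**3 + (1/8)*(-24)) - 981996) = 1/((1/8 + 576 - 13824 - 3) - 981996) = 1/(-106007/8 - 981996) = 1/(-7961975/8) = -8/7961975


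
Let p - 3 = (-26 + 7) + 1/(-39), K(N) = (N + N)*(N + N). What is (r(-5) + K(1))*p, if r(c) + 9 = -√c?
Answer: 3125/39 + 625*I*√5/39 ≈ 80.128 + 35.834*I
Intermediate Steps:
r(c) = -9 - √c
K(N) = 4*N² (K(N) = (2*N)*(2*N) = 4*N²)
p = -625/39 (p = 3 + ((-26 + 7) + 1/(-39)) = 3 + (-19 - 1/39) = 3 - 742/39 = -625/39 ≈ -16.026)
(r(-5) + K(1))*p = ((-9 - √(-5)) + 4*1²)*(-625/39) = ((-9 - I*√5) + 4*1)*(-625/39) = ((-9 - I*√5) + 4)*(-625/39) = (-5 - I*√5)*(-625/39) = 3125/39 + 625*I*√5/39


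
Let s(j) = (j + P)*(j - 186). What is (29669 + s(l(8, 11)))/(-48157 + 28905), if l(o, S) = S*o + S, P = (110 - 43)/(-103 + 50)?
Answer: -1121797/1020356 ≈ -1.0994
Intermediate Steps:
P = -67/53 (P = 67/(-53) = 67*(-1/53) = -67/53 ≈ -1.2642)
l(o, S) = S + S*o
s(j) = (-186 + j)*(-67/53 + j) (s(j) = (j - 67/53)*(j - 186) = (-67/53 + j)*(-186 + j) = (-186 + j)*(-67/53 + j))
(29669 + s(l(8, 11)))/(-48157 + 28905) = (29669 + (12462/53 + (11*(1 + 8))**2 - 109175*(1 + 8)/53))/(-48157 + 28905) = (29669 + (12462/53 + (11*9)**2 - 109175*9/53))/(-19252) = (29669 + (12462/53 + 99**2 - 9925/53*99))*(-1/19252) = (29669 + (12462/53 + 9801 - 982575/53))*(-1/19252) = (29669 - 450660/53)*(-1/19252) = (1121797/53)*(-1/19252) = -1121797/1020356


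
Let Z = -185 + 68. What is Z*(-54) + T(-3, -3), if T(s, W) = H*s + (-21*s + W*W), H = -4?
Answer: 6402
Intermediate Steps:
T(s, W) = W² - 25*s (T(s, W) = -4*s + (-21*s + W*W) = -4*s + (-21*s + W²) = -4*s + (W² - 21*s) = W² - 25*s)
Z = -117
Z*(-54) + T(-3, -3) = -117*(-54) + ((-3)² - 25*(-3)) = 6318 + (9 + 75) = 6318 + 84 = 6402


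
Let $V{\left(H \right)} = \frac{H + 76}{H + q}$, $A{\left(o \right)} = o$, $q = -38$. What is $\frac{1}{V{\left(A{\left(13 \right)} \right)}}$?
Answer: $- \frac{25}{89} \approx -0.2809$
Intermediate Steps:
$V{\left(H \right)} = \frac{76 + H}{-38 + H}$ ($V{\left(H \right)} = \frac{H + 76}{H - 38} = \frac{76 + H}{-38 + H}$)
$\frac{1}{V{\left(A{\left(13 \right)} \right)}} = \frac{1}{\frac{1}{-38 + 13} \left(76 + 13\right)} = \frac{1}{\frac{1}{-25} \cdot 89} = \frac{1}{\left(- \frac{1}{25}\right) 89} = \frac{1}{- \frac{89}{25}} = - \frac{25}{89}$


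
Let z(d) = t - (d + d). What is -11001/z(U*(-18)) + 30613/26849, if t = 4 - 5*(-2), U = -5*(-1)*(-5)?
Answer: 322488967/23788214 ≈ 13.557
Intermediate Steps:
U = -25 (U = 5*(-5) = -25)
t = 14 (t = 4 + 10 = 14)
z(d) = 14 - 2*d (z(d) = 14 - (d + d) = 14 - 2*d)
-11001/z(U*(-18)) + 30613/26849 = -11001/(14 - (-50)*(-18)) + 30613/26849 = -11001/(14 - 2*450) + 30613*(1/26849) = -11001/(14 - 900) + 30613/26849 = -11001/(-886) + 30613/26849 = -11001*(-1/886) + 30613/26849 = 11001/886 + 30613/26849 = 322488967/23788214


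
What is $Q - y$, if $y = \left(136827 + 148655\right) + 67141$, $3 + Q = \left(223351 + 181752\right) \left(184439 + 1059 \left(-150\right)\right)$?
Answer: $10365828041$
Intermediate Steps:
$Q = 10366180664$ ($Q = -3 + \left(223351 + 181752\right) \left(184439 + 1059 \left(-150\right)\right) = -3 + 405103 \left(184439 - 158850\right) = -3 + 405103 \cdot 25589 = -3 + 10366180667 = 10366180664$)
$y = 352623$ ($y = 285482 + 67141 = 352623$)
$Q - y = 10366180664 - 352623 = 10365828041$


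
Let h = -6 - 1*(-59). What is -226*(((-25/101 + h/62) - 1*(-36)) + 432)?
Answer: -331589347/3131 ≈ -1.0591e+5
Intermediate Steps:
h = 53 (h = -6 + 59 = 53)
-226*(((-25/101 + h/62) - 1*(-36)) + 432) = -226*(((-25/101 + 53/62) - 1*(-36)) + 432) = -226*(((-25*1/101 + 53*(1/62)) + 36) + 432) = -226*(((-25/101 + 53/62) + 36) + 432) = -226*((3803/6262 + 36) + 432) = -226*(229235/6262 + 432) = -226*2934419/6262 = -331589347/3131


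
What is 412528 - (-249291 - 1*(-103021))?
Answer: 558798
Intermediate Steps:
412528 - (-249291 - 1*(-103021)) = 412528 - (-249291 + 103021) = 412528 - 1*(-146270) = 412528 + 146270 = 558798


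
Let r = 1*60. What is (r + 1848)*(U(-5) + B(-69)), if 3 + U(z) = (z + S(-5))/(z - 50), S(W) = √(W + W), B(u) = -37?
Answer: -837612/11 - 1908*I*√10/55 ≈ -76147.0 - 109.7*I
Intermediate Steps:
r = 60
S(W) = √2*√W (S(W) = √(2*W) = √2*√W)
U(z) = -3 + (z + I*√10)/(-50 + z) (U(z) = -3 + (z + √2*√(-5))/(z - 50) = -3 + (z + √2*(I*√5))/(-50 + z) = -3 + (z + I*√10)/(-50 + z))
(r + 1848)*(U(-5) + B(-69)) = (60 + 1848)*((150 - 2*(-5) + I*√10)/(-50 - 5) - 37) = 1908*((150 + 10 + I*√10)/(-55) - 37) = 1908*(-(160 + I*√10)/55 - 37) = 1908*((-32/11 - I*√10/55) - 37) = 1908*(-439/11 - I*√10/55) = -837612/11 - 1908*I*√10/55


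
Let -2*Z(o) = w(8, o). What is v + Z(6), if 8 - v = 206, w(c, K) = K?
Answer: -201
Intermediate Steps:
Z(o) = -o/2
v = -198 (v = 8 - 1*206 = 8 - 206 = -198)
v + Z(6) = -198 - ½*6 = -198 - 3 = -201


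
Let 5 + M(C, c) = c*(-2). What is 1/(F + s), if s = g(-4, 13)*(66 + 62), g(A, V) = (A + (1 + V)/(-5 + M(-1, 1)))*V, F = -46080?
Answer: -3/164032 ≈ -1.8289e-5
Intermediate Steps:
M(C, c) = -5 - 2*c (M(C, c) = -5 + c*(-2) = -5 - 2*c)
g(A, V) = V*(-1/12 + A - V/12) (g(A, V) = (A + (1 + V)/(-5 + (-5 - 2*1)))*V = (A + (1 + V)/(-5 + (-5 - 2)))*V = (A + (1 + V)/(-5 - 7))*V = (A + (1 + V)/(-12))*V = (A + (1 + V)*(-1/12))*V = (A + (-1/12 - V/12))*V = (-1/12 + A - V/12)*V = V*(-1/12 + A - V/12))
s = -25792/3 (s = ((1/12)*13*(-1 - 1*13 + 12*(-4)))*(66 + 62) = ((1/12)*13*(-1 - 13 - 48))*128 = ((1/12)*13*(-62))*128 = -403/6*128 = -25792/3 ≈ -8597.3)
1/(F + s) = 1/(-46080 - 25792/3) = 1/(-164032/3) = -3/164032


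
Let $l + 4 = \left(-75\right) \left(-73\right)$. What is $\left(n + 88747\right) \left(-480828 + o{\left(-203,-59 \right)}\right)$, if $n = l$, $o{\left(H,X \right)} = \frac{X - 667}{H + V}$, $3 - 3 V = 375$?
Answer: $- \frac{4937966322180}{109} \approx -4.5302 \cdot 10^{10}$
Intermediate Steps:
$V = -124$ ($V = 1 - 125 = -124$)
$l = 5471$ ($l = -4 - -5475 = -4 + 5475 = 5471$)
$o{\left(H,X \right)} = \frac{-667 + X}{-124 + H}$ ($o{\left(H,X \right)} = \frac{X - 667}{H - 124} = \frac{-667 + X}{-124 + H}$)
$n = 5471$
$\left(n + 88747\right) \left(-480828 + o{\left(-203,-59 \right)}\right) = \left(5471 + 88747\right) \left(-480828 + \frac{-667 - 59}{-124 - 203}\right) = 94218 \left(-480828 + \frac{1}{-327} \left(-726\right)\right) = 94218 \left(-480828 - - \frac{242}{109}\right) = 94218 \left(-480828 + \frac{242}{109}\right) = 94218 \left(- \frac{52410010}{109}\right) = - \frac{4937966322180}{109}$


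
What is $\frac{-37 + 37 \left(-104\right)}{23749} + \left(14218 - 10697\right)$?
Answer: $\frac{83616344}{23749} \approx 3520.8$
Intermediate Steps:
$\frac{-37 + 37 \left(-104\right)}{23749} + \left(14218 - 10697\right) = \left(-37 - 3848\right) \frac{1}{23749} + \left(14218 - 10697\right) = \left(-3885\right) \frac{1}{23749} + 3521 = - \frac{3885}{23749} + 3521 = \frac{83616344}{23749}$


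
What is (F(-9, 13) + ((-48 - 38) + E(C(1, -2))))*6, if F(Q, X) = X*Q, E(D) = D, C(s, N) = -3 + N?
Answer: -1248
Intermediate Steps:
F(Q, X) = Q*X
(F(-9, 13) + ((-48 - 38) + E(C(1, -2))))*6 = (-9*13 + ((-48 - 38) + (-3 - 2)))*6 = (-117 + (-86 - 5))*6 = (-117 - 91)*6 = -208*6 = -1248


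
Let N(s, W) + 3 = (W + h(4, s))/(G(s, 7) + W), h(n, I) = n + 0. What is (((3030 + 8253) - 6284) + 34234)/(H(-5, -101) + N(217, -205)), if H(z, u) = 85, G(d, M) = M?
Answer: 2589378/5479 ≈ 472.60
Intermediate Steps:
h(n, I) = n
N(s, W) = -3 + (4 + W)/(7 + W) (N(s, W) = -3 + (W + 4)/(7 + W) = -3 + (4 + W)/(7 + W))
(((3030 + 8253) - 6284) + 34234)/(H(-5, -101) + N(217, -205)) = (((3030 + 8253) - 6284) + 34234)/(85 + (-17 - 2*(-205))/(7 - 205)) = ((11283 - 6284) + 34234)/(85 + (-17 + 410)/(-198)) = (4999 + 34234)/(85 - 1/198*393) = 39233/(85 - 131/66) = 39233/(5479/66) = 39233*(66/5479) = 2589378/5479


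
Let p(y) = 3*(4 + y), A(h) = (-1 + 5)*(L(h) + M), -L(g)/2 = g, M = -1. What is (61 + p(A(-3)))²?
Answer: 17689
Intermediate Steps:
L(g) = -2*g
A(h) = -4 - 8*h (A(h) = (-1 + 5)*(-2*h - 1) = 4*(-1 - 2*h) = -4 - 8*h)
p(y) = 12 + 3*y
(61 + p(A(-3)))² = (61 + (12 + 3*(-4 - 8*(-3))))² = (61 + (12 + 3*(-4 + 24)))² = (61 + (12 + 3*20))² = (61 + (12 + 60))² = (61 + 72)² = 133² = 17689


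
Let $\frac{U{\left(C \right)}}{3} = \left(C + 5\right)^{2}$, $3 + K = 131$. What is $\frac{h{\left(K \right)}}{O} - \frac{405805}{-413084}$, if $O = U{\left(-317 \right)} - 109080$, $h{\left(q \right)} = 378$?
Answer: $\frac{12301419}{12495791} \approx 0.98444$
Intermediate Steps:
$K = 128$ ($K = -3 + 131 = 128$)
$U{\left(C \right)} = 3 \left(5 + C\right)^{2}$ ($U{\left(C \right)} = 3 \left(C + 5\right)^{2} = 3 \left(5 + C\right)^{2}$)
$O = 182952$ ($O = 3 \left(5 - 317\right)^{2} - 109080 = 3 \left(-312\right)^{2} - 109080 = 3 \cdot 97344 - 109080 = 292032 - 109080 = 182952$)
$\frac{h{\left(K \right)}}{O} - \frac{405805}{-413084} = \frac{378}{182952} - \frac{405805}{-413084} = 378 \cdot \frac{1}{182952} - - \frac{405805}{413084} = \frac{1}{484} + \frac{405805}{413084} = \frac{12301419}{12495791}$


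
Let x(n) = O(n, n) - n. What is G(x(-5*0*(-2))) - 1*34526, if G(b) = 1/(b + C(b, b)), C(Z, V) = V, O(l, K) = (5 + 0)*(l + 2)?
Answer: -690519/20 ≈ -34526.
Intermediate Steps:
O(l, K) = 10 + 5*l (O(l, K) = 5*(2 + l) = 10 + 5*l)
x(n) = 10 + 4*n (x(n) = (10 + 5*n) - n = 10 + 4*n)
G(b) = 1/(2*b) (G(b) = 1/(b + b) = 1/(2*b))
G(x(-5*0*(-2))) - 1*34526 = 1/(2*(10 + 4*(-5*0*(-2)))) - 1*34526 = 1/(2*(10 + 4*(0*(-2)))) - 34526 = 1/(2*(10 + 4*0)) - 34526 = 1/(2*(10 + 0)) - 34526 = (1/2)/10 - 34526 = (1/2)*(1/10) - 34526 = 1/20 - 34526 = -690519/20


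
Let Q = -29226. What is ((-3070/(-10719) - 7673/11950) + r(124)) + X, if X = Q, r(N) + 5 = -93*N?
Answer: -5221461794537/128092050 ≈ -40763.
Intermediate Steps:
r(N) = -5 - 93*N
X = -29226
((-3070/(-10719) - 7673/11950) + r(124)) + X = ((-3070/(-10719) - 7673/11950) + (-5 - 93*124)) - 29226 = ((-3070*(-1/10719) - 7673*1/11950) + (-5 - 11532)) - 29226 = ((3070/10719 - 7673/11950) - 11537) - 29226 = (-45560387/128092050 - 11537) - 29226 = -1477843541237/128092050 - 29226 = -5221461794537/128092050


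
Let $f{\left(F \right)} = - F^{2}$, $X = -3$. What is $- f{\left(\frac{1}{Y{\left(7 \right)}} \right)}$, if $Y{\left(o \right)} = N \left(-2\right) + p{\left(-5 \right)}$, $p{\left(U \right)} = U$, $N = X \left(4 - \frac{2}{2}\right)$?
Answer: $\frac{1}{169} \approx 0.0059172$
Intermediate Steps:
$N = -9$ ($N = - 3 \left(4 - \frac{2}{2}\right) = - 3 \left(4 - 1\right) = \left(-3\right) 3 = -9$)
$Y{\left(o \right)} = 13$ ($Y{\left(o \right)} = \left(-9\right) \left(-2\right) - 5 = 18 - 5 = 13$)
$- f{\left(\frac{1}{Y{\left(7 \right)}} \right)} = - \left(-1\right) \left(\frac{1}{13}\right)^{2} = - \frac{-1}{169} = \left(-1\right) \left(- \frac{1}{169}\right) = \frac{1}{169}$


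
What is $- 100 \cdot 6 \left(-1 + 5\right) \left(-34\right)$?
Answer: $81600$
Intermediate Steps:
$- 100 \cdot 6 \left(-1 + 5\right) \left(-34\right) = - 100 \cdot 6 \cdot 4 \left(-34\right) = \left(-100\right) 24 \left(-34\right) = \left(-2400\right) \left(-34\right) = 81600$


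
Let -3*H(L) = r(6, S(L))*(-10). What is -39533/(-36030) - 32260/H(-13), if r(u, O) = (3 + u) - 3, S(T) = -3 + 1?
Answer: -58076857/36030 ≈ -1611.9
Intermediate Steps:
S(T) = -2
r(u, O) = u
H(L) = 20 (H(L) = -2*(-10) = -⅓*(-60) = 20)
-39533/(-36030) - 32260/H(-13) = -39533/(-36030) - 32260/20 = -39533*(-1/36030) - 32260*1/20 = 39533/36030 - 1613 = -58076857/36030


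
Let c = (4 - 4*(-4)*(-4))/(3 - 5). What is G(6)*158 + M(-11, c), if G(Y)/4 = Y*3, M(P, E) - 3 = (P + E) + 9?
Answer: 11407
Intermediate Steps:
c = 30 (c = (4 + 16*(-4))/(-2) = (4 - 64)*(-1/2) = -60*(-1/2) = 30)
M(P, E) = 12 + E + P (M(P, E) = 3 + ((P + E) + 9) = 3 + ((E + P) + 9) = 3 + (9 + E + P) = 12 + E + P)
G(Y) = 12*Y (G(Y) = 4*(Y*3) = 4*(3*Y) = 12*Y)
G(6)*158 + M(-11, c) = (12*6)*158 + (12 + 30 - 11) = 72*158 + 31 = 11376 + 31 = 11407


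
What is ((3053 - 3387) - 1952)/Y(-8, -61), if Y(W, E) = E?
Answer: 2286/61 ≈ 37.475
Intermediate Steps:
((3053 - 3387) - 1952)/Y(-8, -61) = ((3053 - 3387) - 1952)/(-61) = (-334 - 1952)*(-1/61) = -2286*(-1/61) = 2286/61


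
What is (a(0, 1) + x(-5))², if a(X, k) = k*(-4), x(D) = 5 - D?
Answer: 36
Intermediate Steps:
a(X, k) = -4*k
(a(0, 1) + x(-5))² = (-4*1 + (5 - 1*(-5)))² = (-4 + (5 + 5))² = (-4 + 10)² = 6² = 36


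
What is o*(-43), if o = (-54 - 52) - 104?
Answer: 9030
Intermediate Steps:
o = -210 (o = -106 - 104 = -210)
o*(-43) = -210*(-43) = 9030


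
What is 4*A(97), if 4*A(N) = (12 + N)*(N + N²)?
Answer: 1036154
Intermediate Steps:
A(N) = (12 + N)*(N + N²)/4 (A(N) = ((12 + N)*(N + N²))/4 = (12 + N)*(N + N²)/4)
4*A(97) = 4*((¼)*97*(12 + 97² + 13*97)) = 4*((¼)*97*(12 + 9409 + 1261)) = 4*((¼)*97*10682) = 4*(518077/2) = 1036154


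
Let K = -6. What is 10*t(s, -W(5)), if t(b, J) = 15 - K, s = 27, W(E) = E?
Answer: 210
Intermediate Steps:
t(b, J) = 21 (t(b, J) = 15 - 1*(-6) = 15 + 6 = 21)
10*t(s, -W(5)) = 10*21 = 210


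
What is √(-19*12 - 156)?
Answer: 8*I*√6 ≈ 19.596*I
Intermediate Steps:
√(-19*12 - 156) = √(-228 - 156) = √(-384) = 8*I*√6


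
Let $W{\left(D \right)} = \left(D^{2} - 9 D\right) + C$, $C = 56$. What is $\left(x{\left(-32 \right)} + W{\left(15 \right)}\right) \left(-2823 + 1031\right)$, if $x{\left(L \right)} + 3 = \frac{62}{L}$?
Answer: $-252784$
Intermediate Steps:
$x{\left(L \right)} = -3 + \frac{62}{L}$
$W{\left(D \right)} = 56 + D^{2} - 9 D$ ($W{\left(D \right)} = \left(D^{2} - 9 D\right) + 56 = 56 + D^{2} - 9 D$)
$\left(x{\left(-32 \right)} + W{\left(15 \right)}\right) \left(-2823 + 1031\right) = \left(\left(-3 + \frac{62}{-32}\right) + \left(56 + 15^{2} - 135\right)\right) \left(-2823 + 1031\right) = \left(\left(-3 + 62 \left(- \frac{1}{32}\right)\right) + \left(56 + 225 - 135\right)\right) \left(-1792\right) = \left(\left(-3 - \frac{31}{16}\right) + 146\right) \left(-1792\right) = \left(- \frac{79}{16} + 146\right) \left(-1792\right) = \frac{2257}{16} \left(-1792\right) = -252784$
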